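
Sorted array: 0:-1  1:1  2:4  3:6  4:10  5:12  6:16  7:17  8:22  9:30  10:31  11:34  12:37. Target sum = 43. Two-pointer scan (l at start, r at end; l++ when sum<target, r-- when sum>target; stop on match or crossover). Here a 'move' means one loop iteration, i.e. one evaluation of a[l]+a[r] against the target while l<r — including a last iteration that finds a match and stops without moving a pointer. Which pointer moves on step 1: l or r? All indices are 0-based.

l

l=0 r=12: -1+37=36 <43, l++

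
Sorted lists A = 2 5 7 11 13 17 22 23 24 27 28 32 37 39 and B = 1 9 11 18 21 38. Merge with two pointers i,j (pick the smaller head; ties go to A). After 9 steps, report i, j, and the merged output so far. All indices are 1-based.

i=1 j=1: A[i]=2>B[j]=1 take 1, j++
i=1 j=2: A[i]=2<=B[j]=9 take 2, i++
i=2 j=2: A[i]=5<=B[j]=9 take 5, i++
i=3 j=2: A[i]=7<=B[j]=9 take 7, i++
i=4 j=2: A[i]=11>B[j]=9 take 9, j++
i=4 j=3: A[i]=11<=B[j]=11 take 11, i++
i=5 j=3: A[i]=13>B[j]=11 take 11, j++
i=5 j=4: A[i]=13<=B[j]=18 take 13, i++
i=6 j=4: A[i]=17<=B[j]=18 take 17, i++

i=7, j=4, merged so far=[1, 2, 5, 7, 9, 11, 11, 13, 17]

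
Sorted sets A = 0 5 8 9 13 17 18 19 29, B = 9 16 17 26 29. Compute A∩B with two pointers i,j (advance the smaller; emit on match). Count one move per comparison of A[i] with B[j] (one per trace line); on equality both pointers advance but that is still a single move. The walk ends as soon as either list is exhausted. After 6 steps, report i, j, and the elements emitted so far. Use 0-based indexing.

i=5, j=2, emitted=[9]

i=0 j=0: 0<9, i++
i=1 j=0: 5<9, i++
i=2 j=0: 8<9, i++
i=3 j=0: 9==9 emit, i++,j++
i=4 j=1: 13<16, i++
i=5 j=1: 17>16, j++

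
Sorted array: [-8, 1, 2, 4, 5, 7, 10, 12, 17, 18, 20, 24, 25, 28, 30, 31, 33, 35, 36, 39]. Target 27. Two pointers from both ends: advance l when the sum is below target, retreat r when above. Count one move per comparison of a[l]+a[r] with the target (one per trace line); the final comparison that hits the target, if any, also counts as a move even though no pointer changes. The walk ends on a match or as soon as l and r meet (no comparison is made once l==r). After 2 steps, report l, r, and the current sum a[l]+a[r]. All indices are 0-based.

l=0, r=17, sum=27

l=0 r=19: -8+39=31 >27, r--
l=0 r=18: -8+36=28 >27, r--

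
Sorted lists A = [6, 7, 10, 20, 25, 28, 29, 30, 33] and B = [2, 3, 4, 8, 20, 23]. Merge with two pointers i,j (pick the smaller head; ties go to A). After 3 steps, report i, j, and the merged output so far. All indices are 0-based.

i=0 j=0: A[i]=6>B[j]=2 take 2, j++
i=0 j=1: A[i]=6>B[j]=3 take 3, j++
i=0 j=2: A[i]=6>B[j]=4 take 4, j++

i=0, j=3, merged so far=[2, 3, 4]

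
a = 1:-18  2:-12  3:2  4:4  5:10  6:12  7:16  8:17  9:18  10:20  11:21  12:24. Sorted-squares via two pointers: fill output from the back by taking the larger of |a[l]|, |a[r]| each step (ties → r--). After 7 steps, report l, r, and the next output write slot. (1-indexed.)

l=1 r=12: |-18|<=|24| out[12]=576, r--
l=1 r=11: |-18|<=|21| out[11]=441, r--
l=1 r=10: |-18|<=|20| out[10]=400, r--
l=1 r=9: |-18|<=|18| out[9]=324, r--
l=1 r=8: |-18|>|17| out[8]=324, l++
l=2 r=8: |-12|<=|17| out[7]=289, r--
l=2 r=7: |-12|<=|16| out[6]=256, r--

l=2, r=6, next write slot=5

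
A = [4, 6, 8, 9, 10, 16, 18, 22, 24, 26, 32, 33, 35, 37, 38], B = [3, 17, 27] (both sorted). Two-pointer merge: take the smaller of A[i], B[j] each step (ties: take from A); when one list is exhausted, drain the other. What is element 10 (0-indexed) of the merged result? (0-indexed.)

merged[10] = 24

i=0 j=0: A[i]=4>B[j]=3 take 3, j++
i=0 j=1: A[i]=4<=B[j]=17 take 4, i++
i=1 j=1: A[i]=6<=B[j]=17 take 6, i++
i=2 j=1: A[i]=8<=B[j]=17 take 8, i++
i=3 j=1: A[i]=9<=B[j]=17 take 9, i++
i=4 j=1: A[i]=10<=B[j]=17 take 10, i++
i=5 j=1: A[i]=16<=B[j]=17 take 16, i++
i=6 j=1: A[i]=18>B[j]=17 take 17, j++
i=6 j=2: A[i]=18<=B[j]=27 take 18, i++
i=7 j=2: A[i]=22<=B[j]=27 take 22, i++
i=8 j=2: A[i]=24<=B[j]=27 take 24, i++
i=9 j=2: A[i]=26<=B[j]=27 take 26, i++
i=10 j=2: A[i]=32>B[j]=27 take 27, j++
i=10 j=3: B done, take A[i]=32, i++
i=11 j=3: B done, take A[i]=33, i++
i=12 j=3: B done, take A[i]=35, i++
i=13 j=3: B done, take A[i]=37, i++
i=14 j=3: B done, take A[i]=38, i++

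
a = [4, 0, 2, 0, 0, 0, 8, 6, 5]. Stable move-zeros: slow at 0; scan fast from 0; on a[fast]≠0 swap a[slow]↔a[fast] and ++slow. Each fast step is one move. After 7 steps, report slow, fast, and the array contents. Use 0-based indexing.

slow=3, fast=7, a=[4, 2, 8, 0, 0, 0, 0, 6, 5]

(s=0,f=0) a[fast]=4≠0 swap→a[0]=4 → slow++,fast++
(s=1,f=1) a[fast]=0 → fast++
(s=1,f=2) a[fast]=2≠0 swap→a[1]=2 → slow++,fast++
(s=2,f=3) a[fast]=0 → fast++
(s=2,f=4) a[fast]=0 → fast++
(s=2,f=5) a[fast]=0 → fast++
(s=2,f=6) a[fast]=8≠0 swap→a[2]=8 → slow++,fast++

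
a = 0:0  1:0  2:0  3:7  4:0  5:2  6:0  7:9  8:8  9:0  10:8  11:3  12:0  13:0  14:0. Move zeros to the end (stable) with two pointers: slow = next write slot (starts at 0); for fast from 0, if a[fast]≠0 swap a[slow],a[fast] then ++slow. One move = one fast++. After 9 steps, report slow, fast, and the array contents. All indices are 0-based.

slow=4, fast=9, a=[7, 2, 9, 8, 0, 0, 0, 0, 0, 0, 8, 3, 0, 0, 0]

slow=0 fast=0: a[fast]=0, fast++
slow=0 fast=1: a[fast]=0, fast++
slow=0 fast=2: a[fast]=0, fast++
slow=0 fast=3: a[fast]=7≠0 swap→a[0]=7, slow++,fast++
slow=1 fast=4: a[fast]=0, fast++
slow=1 fast=5: a[fast]=2≠0 swap→a[1]=2, slow++,fast++
slow=2 fast=6: a[fast]=0, fast++
slow=2 fast=7: a[fast]=9≠0 swap→a[2]=9, slow++,fast++
slow=3 fast=8: a[fast]=8≠0 swap→a[3]=8, slow++,fast++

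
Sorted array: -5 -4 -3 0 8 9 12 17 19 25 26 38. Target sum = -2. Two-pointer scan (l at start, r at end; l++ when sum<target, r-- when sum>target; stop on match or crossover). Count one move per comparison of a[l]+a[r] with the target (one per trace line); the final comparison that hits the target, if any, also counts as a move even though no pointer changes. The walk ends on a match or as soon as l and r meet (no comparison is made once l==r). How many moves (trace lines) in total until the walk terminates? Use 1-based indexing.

11 moves

[1,12] -5+38=33 >-2 → r--
[1,11] -5+26=21 >-2 → r--
[1,10] -5+25=20 >-2 → r--
[1,9] -5+19=14 >-2 → r--
[1,8] -5+17=12 >-2 → r--
[1,7] -5+12=7 >-2 → r--
[1,6] -5+9=4 >-2 → r--
[1,5] -5+8=3 >-2 → r--
[1,4] -5+0=-5 <-2 → l++
[2,4] -4+0=-4 <-2 → l++
[3,4] -3+0=-3 <-2 → l++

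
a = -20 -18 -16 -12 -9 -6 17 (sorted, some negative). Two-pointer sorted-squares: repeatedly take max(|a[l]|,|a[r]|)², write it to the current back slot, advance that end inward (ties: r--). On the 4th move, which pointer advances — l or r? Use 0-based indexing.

[0,6] |-20|>|17| out[6]=400 → l++
[1,6] |-18|>|17| out[5]=324 → l++
[2,6] |-16|<=|17| out[4]=289 → r--
[2,5] |-16|>|-6| out[3]=256 → l++

l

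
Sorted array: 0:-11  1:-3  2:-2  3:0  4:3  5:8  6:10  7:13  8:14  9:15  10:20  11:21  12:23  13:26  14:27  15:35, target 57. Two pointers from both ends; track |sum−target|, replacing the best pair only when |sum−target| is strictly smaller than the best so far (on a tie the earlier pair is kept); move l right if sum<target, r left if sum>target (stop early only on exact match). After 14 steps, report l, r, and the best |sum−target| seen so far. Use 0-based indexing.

l=13, r=14, best |Δ|=1

l=0 r=15: -11+35=24 d=33 *, l++
l=1 r=15: -3+35=32 d=25 *, l++
l=2 r=15: -2+35=33 d=24 *, l++
l=3 r=15: 0+35=35 d=22 *, l++
l=4 r=15: 3+35=38 d=19 *, l++
l=5 r=15: 8+35=43 d=14 *, l++
l=6 r=15: 10+35=45 d=12 *, l++
l=7 r=15: 13+35=48 d=9 *, l++
l=8 r=15: 14+35=49 d=8 *, l++
l=9 r=15: 15+35=50 d=7 *, l++
l=10 r=15: 20+35=55 d=2 *, l++
l=11 r=15: 21+35=56 d=1 *, l++
l=12 r=15: 23+35=58 d=1, r--
l=12 r=14: 23+27=50 d=7, l++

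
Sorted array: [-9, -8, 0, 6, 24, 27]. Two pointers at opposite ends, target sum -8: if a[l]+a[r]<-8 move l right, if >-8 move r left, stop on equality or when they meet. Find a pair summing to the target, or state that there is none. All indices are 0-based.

l=0 r=5: -9+27=18 >-8, r--
l=0 r=4: -9+24=15 >-8, r--
l=0 r=3: -9+6=-3 >-8, r--
l=0 r=2: -9+0=-9 <-8, l++
l=1 r=2: -8+0=-8, found

(-8, 0)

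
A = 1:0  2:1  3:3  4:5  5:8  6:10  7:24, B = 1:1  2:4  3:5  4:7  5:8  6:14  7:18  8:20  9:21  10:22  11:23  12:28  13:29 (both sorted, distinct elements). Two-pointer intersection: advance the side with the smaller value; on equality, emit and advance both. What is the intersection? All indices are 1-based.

i=1 j=1: 0<1, i++
i=2 j=1: 1==1 emit, i++,j++
i=3 j=2: 3<4, i++
i=4 j=2: 5>4, j++
i=4 j=3: 5==5 emit, i++,j++
i=5 j=4: 8>7, j++
i=5 j=5: 8==8 emit, i++,j++
i=6 j=6: 10<14, i++
i=7 j=6: 24>14, j++
i=7 j=7: 24>18, j++
i=7 j=8: 24>20, j++
i=7 j=9: 24>21, j++
i=7 j=10: 24>22, j++
i=7 j=11: 24>23, j++
i=7 j=12: 24<28, i++

intersection = [1, 5, 8]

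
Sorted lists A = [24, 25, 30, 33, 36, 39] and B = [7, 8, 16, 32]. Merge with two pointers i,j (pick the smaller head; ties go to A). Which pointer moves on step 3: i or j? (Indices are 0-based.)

[i=0,j=0] A[i]=24>B[j]=7 take 7 → j++
[i=0,j=1] A[i]=24>B[j]=8 take 8 → j++
[i=0,j=2] A[i]=24>B[j]=16 take 16 → j++

j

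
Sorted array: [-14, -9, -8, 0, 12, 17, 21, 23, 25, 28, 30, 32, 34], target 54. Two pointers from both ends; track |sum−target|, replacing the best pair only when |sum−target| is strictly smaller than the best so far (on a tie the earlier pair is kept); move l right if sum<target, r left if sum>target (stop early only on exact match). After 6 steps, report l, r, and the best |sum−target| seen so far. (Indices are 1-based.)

l=7, r=13, best |Δ|=3

[1,13] -14+34=20 d=34 * → l++
[2,13] -9+34=25 d=29 * → l++
[3,13] -8+34=26 d=28 * → l++
[4,13] 0+34=34 d=20 * → l++
[5,13] 12+34=46 d=8 * → l++
[6,13] 17+34=51 d=3 * → l++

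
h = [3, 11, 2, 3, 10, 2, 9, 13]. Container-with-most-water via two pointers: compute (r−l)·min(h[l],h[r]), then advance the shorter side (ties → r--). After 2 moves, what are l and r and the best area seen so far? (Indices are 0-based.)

[0,7] min(3,13)*7=21 best=21 * → l++
[1,7] min(11,13)*6=66 best=66 * → l++

l=2, r=7, best area=66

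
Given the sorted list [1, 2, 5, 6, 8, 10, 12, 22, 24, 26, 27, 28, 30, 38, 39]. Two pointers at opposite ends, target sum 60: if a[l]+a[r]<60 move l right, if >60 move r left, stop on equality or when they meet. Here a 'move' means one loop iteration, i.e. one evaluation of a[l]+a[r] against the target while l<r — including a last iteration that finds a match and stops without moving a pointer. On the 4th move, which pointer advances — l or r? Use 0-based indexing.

[0,14] 1+39=40 <60 → l++
[1,14] 2+39=41 <60 → l++
[2,14] 5+39=44 <60 → l++
[3,14] 6+39=45 <60 → l++

l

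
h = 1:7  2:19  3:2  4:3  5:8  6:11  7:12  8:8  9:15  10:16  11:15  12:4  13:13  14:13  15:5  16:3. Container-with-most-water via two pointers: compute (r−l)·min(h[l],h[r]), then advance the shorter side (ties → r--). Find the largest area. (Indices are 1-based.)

max area = 156

l=1 r=16: min(7,3)*15=45 best=45 *, r--
l=1 r=15: min(7,5)*14=70 best=70 *, r--
l=1 r=14: min(7,13)*13=91 best=91 *, l++
l=2 r=14: min(19,13)*12=156 best=156 *, r--
l=2 r=13: min(19,13)*11=143 best=156, r--
l=2 r=12: min(19,4)*10=40 best=156, r--
l=2 r=11: min(19,15)*9=135 best=156, r--
l=2 r=10: min(19,16)*8=128 best=156, r--
l=2 r=9: min(19,15)*7=105 best=156, r--
l=2 r=8: min(19,8)*6=48 best=156, r--
l=2 r=7: min(19,12)*5=60 best=156, r--
l=2 r=6: min(19,11)*4=44 best=156, r--
l=2 r=5: min(19,8)*3=24 best=156, r--
l=2 r=4: min(19,3)*2=6 best=156, r--
l=2 r=3: min(19,2)*1=2 best=156, r--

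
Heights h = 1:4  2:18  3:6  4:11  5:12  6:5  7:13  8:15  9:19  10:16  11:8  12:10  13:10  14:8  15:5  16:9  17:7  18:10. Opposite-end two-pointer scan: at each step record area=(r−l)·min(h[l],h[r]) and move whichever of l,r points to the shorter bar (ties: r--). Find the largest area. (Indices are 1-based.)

[1,18] min(4,10)*17=68 best=68 * → l++
[2,18] min(18,10)*16=160 best=160 * → r--
[2,17] min(18,7)*15=105 best=160 → r--
[2,16] min(18,9)*14=126 best=160 → r--
[2,15] min(18,5)*13=65 best=160 → r--
[2,14] min(18,8)*12=96 best=160 → r--
[2,13] min(18,10)*11=110 best=160 → r--
[2,12] min(18,10)*10=100 best=160 → r--
[2,11] min(18,8)*9=72 best=160 → r--
[2,10] min(18,16)*8=128 best=160 → r--
[2,9] min(18,19)*7=126 best=160 → l++
[3,9] min(6,19)*6=36 best=160 → l++
[4,9] min(11,19)*5=55 best=160 → l++
[5,9] min(12,19)*4=48 best=160 → l++
[6,9] min(5,19)*3=15 best=160 → l++
[7,9] min(13,19)*2=26 best=160 → l++
[8,9] min(15,19)*1=15 best=160 → l++

max area = 160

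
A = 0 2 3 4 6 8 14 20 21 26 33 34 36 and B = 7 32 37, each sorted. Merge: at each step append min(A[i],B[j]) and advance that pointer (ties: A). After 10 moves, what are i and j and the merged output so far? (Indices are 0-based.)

i=0 j=0: A[i]=0<=B[j]=7 take 0, i++
i=1 j=0: A[i]=2<=B[j]=7 take 2, i++
i=2 j=0: A[i]=3<=B[j]=7 take 3, i++
i=3 j=0: A[i]=4<=B[j]=7 take 4, i++
i=4 j=0: A[i]=6<=B[j]=7 take 6, i++
i=5 j=0: A[i]=8>B[j]=7 take 7, j++
i=5 j=1: A[i]=8<=B[j]=32 take 8, i++
i=6 j=1: A[i]=14<=B[j]=32 take 14, i++
i=7 j=1: A[i]=20<=B[j]=32 take 20, i++
i=8 j=1: A[i]=21<=B[j]=32 take 21, i++

i=9, j=1, merged so far=[0, 2, 3, 4, 6, 7, 8, 14, 20, 21]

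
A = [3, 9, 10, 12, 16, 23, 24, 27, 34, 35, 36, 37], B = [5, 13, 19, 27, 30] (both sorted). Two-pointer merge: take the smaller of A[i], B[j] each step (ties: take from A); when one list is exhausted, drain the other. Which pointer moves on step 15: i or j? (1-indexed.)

[i=1,j=1] A[i]=3<=B[j]=5 take 3 → i++
[i=2,j=1] A[i]=9>B[j]=5 take 5 → j++
[i=2,j=2] A[i]=9<=B[j]=13 take 9 → i++
[i=3,j=2] A[i]=10<=B[j]=13 take 10 → i++
[i=4,j=2] A[i]=12<=B[j]=13 take 12 → i++
[i=5,j=2] A[i]=16>B[j]=13 take 13 → j++
[i=5,j=3] A[i]=16<=B[j]=19 take 16 → i++
[i=6,j=3] A[i]=23>B[j]=19 take 19 → j++
[i=6,j=4] A[i]=23<=B[j]=27 take 23 → i++
[i=7,j=4] A[i]=24<=B[j]=27 take 24 → i++
[i=8,j=4] A[i]=27<=B[j]=27 take 27 → i++
[i=9,j=4] A[i]=34>B[j]=27 take 27 → j++
[i=9,j=5] A[i]=34>B[j]=30 take 30 → j++
[i=9,j=6] B done, take A[i]=34 → i++
[i=10,j=6] B done, take A[i]=35 → i++

i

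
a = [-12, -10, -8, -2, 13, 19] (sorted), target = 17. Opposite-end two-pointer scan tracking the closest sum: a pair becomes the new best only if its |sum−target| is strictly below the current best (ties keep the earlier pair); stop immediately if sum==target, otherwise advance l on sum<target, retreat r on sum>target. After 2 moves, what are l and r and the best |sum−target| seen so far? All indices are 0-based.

l=2, r=5, best |Δ|=8

[0,5] -12+19=7 d=10 * → l++
[1,5] -10+19=9 d=8 * → l++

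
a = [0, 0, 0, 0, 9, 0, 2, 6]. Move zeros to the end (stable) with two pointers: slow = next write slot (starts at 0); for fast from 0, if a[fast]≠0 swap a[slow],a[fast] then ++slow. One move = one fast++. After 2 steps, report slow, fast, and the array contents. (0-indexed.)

(s=0,f=0) a[fast]=0 → fast++
(s=0,f=1) a[fast]=0 → fast++

slow=0, fast=2, a=[0, 0, 0, 0, 9, 0, 2, 6]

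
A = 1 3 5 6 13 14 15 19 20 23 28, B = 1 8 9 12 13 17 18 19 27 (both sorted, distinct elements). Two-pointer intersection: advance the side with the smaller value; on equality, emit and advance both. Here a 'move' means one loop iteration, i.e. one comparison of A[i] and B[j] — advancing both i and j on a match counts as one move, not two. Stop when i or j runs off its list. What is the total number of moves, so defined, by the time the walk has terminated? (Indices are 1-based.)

16 moves

[i=1,j=1] 1==1 emit → i++,j++
[i=2,j=2] 3<8 → i++
[i=3,j=2] 5<8 → i++
[i=4,j=2] 6<8 → i++
[i=5,j=2] 13>8 → j++
[i=5,j=3] 13>9 → j++
[i=5,j=4] 13>12 → j++
[i=5,j=5] 13==13 emit → i++,j++
[i=6,j=6] 14<17 → i++
[i=7,j=6] 15<17 → i++
[i=8,j=6] 19>17 → j++
[i=8,j=7] 19>18 → j++
[i=8,j=8] 19==19 emit → i++,j++
[i=9,j=9] 20<27 → i++
[i=10,j=9] 23<27 → i++
[i=11,j=9] 28>27 → j++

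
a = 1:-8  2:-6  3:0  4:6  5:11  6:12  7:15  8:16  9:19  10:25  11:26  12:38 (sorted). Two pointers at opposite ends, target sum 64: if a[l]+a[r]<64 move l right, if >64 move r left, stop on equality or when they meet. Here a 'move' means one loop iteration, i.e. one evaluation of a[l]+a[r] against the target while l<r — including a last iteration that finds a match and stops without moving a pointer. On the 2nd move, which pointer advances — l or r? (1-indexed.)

l

l=1 r=12: -8+38=30 <64, l++
l=2 r=12: -6+38=32 <64, l++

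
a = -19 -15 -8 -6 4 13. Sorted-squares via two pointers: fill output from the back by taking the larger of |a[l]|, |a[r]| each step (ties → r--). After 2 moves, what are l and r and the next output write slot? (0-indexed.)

l=2, r=5, next write slot=3

[0,5] |-19|>|13| out[5]=361 → l++
[1,5] |-15|>|13| out[4]=225 → l++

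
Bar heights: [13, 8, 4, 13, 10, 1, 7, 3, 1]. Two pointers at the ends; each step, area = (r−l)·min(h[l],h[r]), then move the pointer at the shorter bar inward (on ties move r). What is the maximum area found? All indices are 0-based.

l=0 r=8: min(13,1)*8=8 best=8 *, r--
l=0 r=7: min(13,3)*7=21 best=21 *, r--
l=0 r=6: min(13,7)*6=42 best=42 *, r--
l=0 r=5: min(13,1)*5=5 best=42, r--
l=0 r=4: min(13,10)*4=40 best=42, r--
l=0 r=3: min(13,13)*3=39 best=42, r--
l=0 r=2: min(13,4)*2=8 best=42, r--
l=0 r=1: min(13,8)*1=8 best=42, r--

max area = 42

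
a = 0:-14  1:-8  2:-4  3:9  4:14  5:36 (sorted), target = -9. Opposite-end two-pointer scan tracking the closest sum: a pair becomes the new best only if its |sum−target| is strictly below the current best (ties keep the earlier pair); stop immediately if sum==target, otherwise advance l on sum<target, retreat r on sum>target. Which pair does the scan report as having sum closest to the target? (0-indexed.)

pair (-8, -4) with sum -12 (|Δ|=3)

l=0 r=5: -14+36=22 d=31 *, r--
l=0 r=4: -14+14=0 d=9 *, r--
l=0 r=3: -14+9=-5 d=4 *, r--
l=0 r=2: -14+-4=-18 d=9, l++
l=1 r=2: -8+-4=-12 d=3 *, l++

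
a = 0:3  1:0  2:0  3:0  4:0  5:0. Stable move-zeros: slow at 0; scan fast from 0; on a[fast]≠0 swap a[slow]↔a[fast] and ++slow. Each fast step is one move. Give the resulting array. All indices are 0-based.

[3, 0, 0, 0, 0, 0]

(s=0,f=0) a[fast]=3≠0 swap→a[0]=3 → slow++,fast++
(s=1,f=1) a[fast]=0 → fast++
(s=1,f=2) a[fast]=0 → fast++
(s=1,f=3) a[fast]=0 → fast++
(s=1,f=4) a[fast]=0 → fast++
(s=1,f=5) a[fast]=0 → fast++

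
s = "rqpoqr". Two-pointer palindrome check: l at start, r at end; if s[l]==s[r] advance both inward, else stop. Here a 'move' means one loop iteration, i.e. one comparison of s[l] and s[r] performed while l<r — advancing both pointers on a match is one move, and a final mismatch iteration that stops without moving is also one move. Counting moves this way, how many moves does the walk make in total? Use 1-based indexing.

3 moves

[1,6] 'r'=='r' → l++,r--
[2,5] 'q'=='q' → l++,r--
[3,4] 'p'!='o' → stop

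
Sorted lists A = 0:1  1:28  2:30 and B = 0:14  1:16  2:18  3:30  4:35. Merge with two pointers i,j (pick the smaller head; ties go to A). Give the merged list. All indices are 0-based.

i=0 j=0: A[i]=1<=B[j]=14 take 1, i++
i=1 j=0: A[i]=28>B[j]=14 take 14, j++
i=1 j=1: A[i]=28>B[j]=16 take 16, j++
i=1 j=2: A[i]=28>B[j]=18 take 18, j++
i=1 j=3: A[i]=28<=B[j]=30 take 28, i++
i=2 j=3: A[i]=30<=B[j]=30 take 30, i++
i=3 j=3: A done, take B[j]=30, j++
i=3 j=4: A done, take B[j]=35, j++

[1, 14, 16, 18, 28, 30, 30, 35]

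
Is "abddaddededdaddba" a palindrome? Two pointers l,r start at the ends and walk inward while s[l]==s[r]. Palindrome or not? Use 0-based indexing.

palindrome

[0,16] 'a'=='a' → l++,r--
[1,15] 'b'=='b' → l++,r--
[2,14] 'd'=='d' → l++,r--
[3,13] 'd'=='d' → l++,r--
[4,12] 'a'=='a' → l++,r--
[5,11] 'd'=='d' → l++,r--
[6,10] 'd'=='d' → l++,r--
[7,9] 'e'=='e' → l++,r--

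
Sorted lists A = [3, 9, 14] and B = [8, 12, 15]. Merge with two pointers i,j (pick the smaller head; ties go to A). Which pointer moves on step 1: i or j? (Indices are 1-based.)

i=1 j=1: A[i]=3<=B[j]=8 take 3, i++

i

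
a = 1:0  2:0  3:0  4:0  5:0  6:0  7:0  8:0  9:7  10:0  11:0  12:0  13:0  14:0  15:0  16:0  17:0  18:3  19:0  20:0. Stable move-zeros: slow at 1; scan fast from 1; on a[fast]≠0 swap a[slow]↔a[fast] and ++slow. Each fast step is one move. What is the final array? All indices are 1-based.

[7, 3, 0, 0, 0, 0, 0, 0, 0, 0, 0, 0, 0, 0, 0, 0, 0, 0, 0, 0]

slow=1 fast=1: a[fast]=0, fast++
slow=1 fast=2: a[fast]=0, fast++
slow=1 fast=3: a[fast]=0, fast++
slow=1 fast=4: a[fast]=0, fast++
slow=1 fast=5: a[fast]=0, fast++
slow=1 fast=6: a[fast]=0, fast++
slow=1 fast=7: a[fast]=0, fast++
slow=1 fast=8: a[fast]=0, fast++
slow=1 fast=9: a[fast]=7≠0 swap→a[1]=7, slow++,fast++
slow=2 fast=10: a[fast]=0, fast++
slow=2 fast=11: a[fast]=0, fast++
slow=2 fast=12: a[fast]=0, fast++
slow=2 fast=13: a[fast]=0, fast++
slow=2 fast=14: a[fast]=0, fast++
slow=2 fast=15: a[fast]=0, fast++
slow=2 fast=16: a[fast]=0, fast++
slow=2 fast=17: a[fast]=0, fast++
slow=2 fast=18: a[fast]=3≠0 swap→a[2]=3, slow++,fast++
slow=3 fast=19: a[fast]=0, fast++
slow=3 fast=20: a[fast]=0, fast++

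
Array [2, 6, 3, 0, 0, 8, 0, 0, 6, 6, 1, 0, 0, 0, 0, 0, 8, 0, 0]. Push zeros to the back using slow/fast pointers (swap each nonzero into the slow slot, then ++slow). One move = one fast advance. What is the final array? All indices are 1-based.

(s=1,f=1) a[fast]=2≠0 swap→a[1]=2 → slow++,fast++
(s=2,f=2) a[fast]=6≠0 swap→a[2]=6 → slow++,fast++
(s=3,f=3) a[fast]=3≠0 swap→a[3]=3 → slow++,fast++
(s=4,f=4) a[fast]=0 → fast++
(s=4,f=5) a[fast]=0 → fast++
(s=4,f=6) a[fast]=8≠0 swap→a[4]=8 → slow++,fast++
(s=5,f=7) a[fast]=0 → fast++
(s=5,f=8) a[fast]=0 → fast++
(s=5,f=9) a[fast]=6≠0 swap→a[5]=6 → slow++,fast++
(s=6,f=10) a[fast]=6≠0 swap→a[6]=6 → slow++,fast++
(s=7,f=11) a[fast]=1≠0 swap→a[7]=1 → slow++,fast++
(s=8,f=12) a[fast]=0 → fast++
(s=8,f=13) a[fast]=0 → fast++
(s=8,f=14) a[fast]=0 → fast++
(s=8,f=15) a[fast]=0 → fast++
(s=8,f=16) a[fast]=0 → fast++
(s=8,f=17) a[fast]=8≠0 swap→a[8]=8 → slow++,fast++
(s=9,f=18) a[fast]=0 → fast++
(s=9,f=19) a[fast]=0 → fast++

[2, 6, 3, 8, 6, 6, 1, 8, 0, 0, 0, 0, 0, 0, 0, 0, 0, 0, 0]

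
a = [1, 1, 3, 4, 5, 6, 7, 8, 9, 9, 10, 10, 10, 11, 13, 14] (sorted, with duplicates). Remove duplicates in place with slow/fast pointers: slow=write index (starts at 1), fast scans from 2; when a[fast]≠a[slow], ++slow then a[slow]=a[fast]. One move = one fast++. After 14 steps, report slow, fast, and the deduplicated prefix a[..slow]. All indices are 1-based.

slow=11, fast=16, prefix=[1, 3, 4, 5, 6, 7, 8, 9, 10, 11, 13]

(s=1,f=2) a[fast]=1=a[slow] dup → fast++
(s=1,f=3) a[fast]=3≠a[slow]=1 write a[2]=3 → slow++,fast++
(s=2,f=4) a[fast]=4≠a[slow]=3 write a[3]=4 → slow++,fast++
(s=3,f=5) a[fast]=5≠a[slow]=4 write a[4]=5 → slow++,fast++
(s=4,f=6) a[fast]=6≠a[slow]=5 write a[5]=6 → slow++,fast++
(s=5,f=7) a[fast]=7≠a[slow]=6 write a[6]=7 → slow++,fast++
(s=6,f=8) a[fast]=8≠a[slow]=7 write a[7]=8 → slow++,fast++
(s=7,f=9) a[fast]=9≠a[slow]=8 write a[8]=9 → slow++,fast++
(s=8,f=10) a[fast]=9=a[slow] dup → fast++
(s=8,f=11) a[fast]=10≠a[slow]=9 write a[9]=10 → slow++,fast++
(s=9,f=12) a[fast]=10=a[slow] dup → fast++
(s=9,f=13) a[fast]=10=a[slow] dup → fast++
(s=9,f=14) a[fast]=11≠a[slow]=10 write a[10]=11 → slow++,fast++
(s=10,f=15) a[fast]=13≠a[slow]=11 write a[11]=13 → slow++,fast++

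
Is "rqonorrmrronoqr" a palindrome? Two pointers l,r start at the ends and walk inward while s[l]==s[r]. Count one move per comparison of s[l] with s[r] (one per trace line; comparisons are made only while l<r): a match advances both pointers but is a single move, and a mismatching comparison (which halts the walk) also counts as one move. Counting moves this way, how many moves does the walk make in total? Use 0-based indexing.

[0,14] 'r'=='r' → l++,r--
[1,13] 'q'=='q' → l++,r--
[2,12] 'o'=='o' → l++,r--
[3,11] 'n'=='n' → l++,r--
[4,10] 'o'=='o' → l++,r--
[5,9] 'r'=='r' → l++,r--
[6,8] 'r'=='r' → l++,r--

7 moves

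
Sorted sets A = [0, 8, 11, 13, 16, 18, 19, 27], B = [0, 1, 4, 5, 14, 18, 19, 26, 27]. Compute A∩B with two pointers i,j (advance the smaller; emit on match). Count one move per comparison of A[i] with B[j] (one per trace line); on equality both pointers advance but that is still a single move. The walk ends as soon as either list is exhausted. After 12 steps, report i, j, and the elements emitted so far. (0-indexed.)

i=7, j=8, emitted=[0, 18, 19]

i=0 j=0: 0==0 emit, i++,j++
i=1 j=1: 8>1, j++
i=1 j=2: 8>4, j++
i=1 j=3: 8>5, j++
i=1 j=4: 8<14, i++
i=2 j=4: 11<14, i++
i=3 j=4: 13<14, i++
i=4 j=4: 16>14, j++
i=4 j=5: 16<18, i++
i=5 j=5: 18==18 emit, i++,j++
i=6 j=6: 19==19 emit, i++,j++
i=7 j=7: 27>26, j++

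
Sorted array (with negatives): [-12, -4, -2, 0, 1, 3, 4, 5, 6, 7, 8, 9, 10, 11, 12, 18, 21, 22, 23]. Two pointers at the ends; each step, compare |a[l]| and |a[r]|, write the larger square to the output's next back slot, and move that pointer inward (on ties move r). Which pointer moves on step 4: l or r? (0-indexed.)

l=0 r=18: |-12|<=|23| out[18]=529, r--
l=0 r=17: |-12|<=|22| out[17]=484, r--
l=0 r=16: |-12|<=|21| out[16]=441, r--
l=0 r=15: |-12|<=|18| out[15]=324, r--

r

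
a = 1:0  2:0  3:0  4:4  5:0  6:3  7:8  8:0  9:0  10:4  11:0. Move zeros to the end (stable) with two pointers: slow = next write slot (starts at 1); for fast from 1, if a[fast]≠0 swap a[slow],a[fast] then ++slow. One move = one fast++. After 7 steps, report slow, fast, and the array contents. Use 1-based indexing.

slow=4, fast=8, a=[4, 3, 8, 0, 0, 0, 0, 0, 0, 4, 0]

(s=1,f=1) a[fast]=0 → fast++
(s=1,f=2) a[fast]=0 → fast++
(s=1,f=3) a[fast]=0 → fast++
(s=1,f=4) a[fast]=4≠0 swap→a[1]=4 → slow++,fast++
(s=2,f=5) a[fast]=0 → fast++
(s=2,f=6) a[fast]=3≠0 swap→a[2]=3 → slow++,fast++
(s=3,f=7) a[fast]=8≠0 swap→a[3]=8 → slow++,fast++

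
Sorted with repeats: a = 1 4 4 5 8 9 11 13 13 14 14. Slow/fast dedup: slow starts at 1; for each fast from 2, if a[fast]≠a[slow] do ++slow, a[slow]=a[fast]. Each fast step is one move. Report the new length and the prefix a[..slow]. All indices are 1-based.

slow=1 fast=2: a[fast]=4≠a[slow]=1 write a[2]=4, slow++,fast++
slow=2 fast=3: a[fast]=4=a[slow] dup, fast++
slow=2 fast=4: a[fast]=5≠a[slow]=4 write a[3]=5, slow++,fast++
slow=3 fast=5: a[fast]=8≠a[slow]=5 write a[4]=8, slow++,fast++
slow=4 fast=6: a[fast]=9≠a[slow]=8 write a[5]=9, slow++,fast++
slow=5 fast=7: a[fast]=11≠a[slow]=9 write a[6]=11, slow++,fast++
slow=6 fast=8: a[fast]=13≠a[slow]=11 write a[7]=13, slow++,fast++
slow=7 fast=9: a[fast]=13=a[slow] dup, fast++
slow=7 fast=10: a[fast]=14≠a[slow]=13 write a[8]=14, slow++,fast++
slow=8 fast=11: a[fast]=14=a[slow] dup, fast++

length 8; prefix = [1, 4, 5, 8, 9, 11, 13, 14]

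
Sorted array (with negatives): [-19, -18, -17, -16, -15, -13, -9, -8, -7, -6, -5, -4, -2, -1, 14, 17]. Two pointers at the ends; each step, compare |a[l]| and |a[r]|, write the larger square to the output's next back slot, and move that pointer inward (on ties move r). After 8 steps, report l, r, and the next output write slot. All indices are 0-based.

l=0 r=15: |-19|>|17| out[15]=361, l++
l=1 r=15: |-18|>|17| out[14]=324, l++
l=2 r=15: |-17|<=|17| out[13]=289, r--
l=2 r=14: |-17|>|14| out[12]=289, l++
l=3 r=14: |-16|>|14| out[11]=256, l++
l=4 r=14: |-15|>|14| out[10]=225, l++
l=5 r=14: |-13|<=|14| out[9]=196, r--
l=5 r=13: |-13|>|-1| out[8]=169, l++

l=6, r=13, next write slot=7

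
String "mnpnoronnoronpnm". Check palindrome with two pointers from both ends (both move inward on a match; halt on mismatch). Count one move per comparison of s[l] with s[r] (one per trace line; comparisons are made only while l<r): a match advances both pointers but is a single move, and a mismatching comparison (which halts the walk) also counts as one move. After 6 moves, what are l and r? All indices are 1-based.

l=7, r=10

l=1 r=16: 'm'=='m', l++,r--
l=2 r=15: 'n'=='n', l++,r--
l=3 r=14: 'p'=='p', l++,r--
l=4 r=13: 'n'=='n', l++,r--
l=5 r=12: 'o'=='o', l++,r--
l=6 r=11: 'r'=='r', l++,r--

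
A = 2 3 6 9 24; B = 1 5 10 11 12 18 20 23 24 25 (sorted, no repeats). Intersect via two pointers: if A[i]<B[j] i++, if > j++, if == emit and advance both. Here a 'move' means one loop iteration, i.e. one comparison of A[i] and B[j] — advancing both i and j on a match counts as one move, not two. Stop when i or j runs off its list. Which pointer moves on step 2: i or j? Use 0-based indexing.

i

[i=0,j=0] 2>1 → j++
[i=0,j=1] 2<5 → i++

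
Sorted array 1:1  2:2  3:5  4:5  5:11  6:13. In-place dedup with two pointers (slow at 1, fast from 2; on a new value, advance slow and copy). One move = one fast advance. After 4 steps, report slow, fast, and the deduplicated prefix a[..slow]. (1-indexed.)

slow=1 fast=2: a[fast]=2≠a[slow]=1 write a[2]=2, slow++,fast++
slow=2 fast=3: a[fast]=5≠a[slow]=2 write a[3]=5, slow++,fast++
slow=3 fast=4: a[fast]=5=a[slow] dup, fast++
slow=3 fast=5: a[fast]=11≠a[slow]=5 write a[4]=11, slow++,fast++

slow=4, fast=6, prefix=[1, 2, 5, 11]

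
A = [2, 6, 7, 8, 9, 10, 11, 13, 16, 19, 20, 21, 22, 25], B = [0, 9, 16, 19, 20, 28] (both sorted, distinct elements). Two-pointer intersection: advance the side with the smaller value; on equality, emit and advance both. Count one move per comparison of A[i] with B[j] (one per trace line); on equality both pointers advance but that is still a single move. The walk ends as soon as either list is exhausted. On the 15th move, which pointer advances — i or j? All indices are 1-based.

i

i=1 j=1: 2>0, j++
i=1 j=2: 2<9, i++
i=2 j=2: 6<9, i++
i=3 j=2: 7<9, i++
i=4 j=2: 8<9, i++
i=5 j=2: 9==9 emit, i++,j++
i=6 j=3: 10<16, i++
i=7 j=3: 11<16, i++
i=8 j=3: 13<16, i++
i=9 j=3: 16==16 emit, i++,j++
i=10 j=4: 19==19 emit, i++,j++
i=11 j=5: 20==20 emit, i++,j++
i=12 j=6: 21<28, i++
i=13 j=6: 22<28, i++
i=14 j=6: 25<28, i++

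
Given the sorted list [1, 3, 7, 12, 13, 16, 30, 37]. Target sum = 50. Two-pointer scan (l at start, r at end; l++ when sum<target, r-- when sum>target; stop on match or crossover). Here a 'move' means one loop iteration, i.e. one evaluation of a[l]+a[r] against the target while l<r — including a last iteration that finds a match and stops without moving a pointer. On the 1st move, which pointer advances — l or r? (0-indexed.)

l

[0,7] 1+37=38 <50 → l++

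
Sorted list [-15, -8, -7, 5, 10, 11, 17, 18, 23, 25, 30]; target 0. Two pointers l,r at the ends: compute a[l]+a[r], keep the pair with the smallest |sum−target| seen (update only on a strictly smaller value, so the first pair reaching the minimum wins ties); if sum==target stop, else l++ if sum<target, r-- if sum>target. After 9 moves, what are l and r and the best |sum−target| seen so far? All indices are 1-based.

l=3, r=4, best |Δ|=2

[1,11] -15+30=15 d=15 * → r--
[1,10] -15+25=10 d=10 * → r--
[1,9] -15+23=8 d=8 * → r--
[1,8] -15+18=3 d=3 * → r--
[1,7] -15+17=2 d=2 * → r--
[1,6] -15+11=-4 d=4 → l++
[2,6] -8+11=3 d=3 → r--
[2,5] -8+10=2 d=2 → r--
[2,4] -8+5=-3 d=3 → l++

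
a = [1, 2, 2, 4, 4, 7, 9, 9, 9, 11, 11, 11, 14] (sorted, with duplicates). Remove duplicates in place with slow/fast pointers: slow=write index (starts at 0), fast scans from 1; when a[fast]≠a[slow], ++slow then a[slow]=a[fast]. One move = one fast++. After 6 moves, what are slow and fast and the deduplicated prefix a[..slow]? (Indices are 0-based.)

slow=4, fast=7, prefix=[1, 2, 4, 7, 9]

slow=0 fast=1: a[fast]=2≠a[slow]=1 write a[1]=2, slow++,fast++
slow=1 fast=2: a[fast]=2=a[slow] dup, fast++
slow=1 fast=3: a[fast]=4≠a[slow]=2 write a[2]=4, slow++,fast++
slow=2 fast=4: a[fast]=4=a[slow] dup, fast++
slow=2 fast=5: a[fast]=7≠a[slow]=4 write a[3]=7, slow++,fast++
slow=3 fast=6: a[fast]=9≠a[slow]=7 write a[4]=9, slow++,fast++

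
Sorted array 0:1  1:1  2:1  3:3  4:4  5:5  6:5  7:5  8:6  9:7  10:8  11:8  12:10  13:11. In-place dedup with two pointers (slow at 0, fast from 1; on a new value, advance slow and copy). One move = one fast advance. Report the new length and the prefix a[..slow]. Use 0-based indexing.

length 9; prefix = [1, 3, 4, 5, 6, 7, 8, 10, 11]

(s=0,f=1) a[fast]=1=a[slow] dup → fast++
(s=0,f=2) a[fast]=1=a[slow] dup → fast++
(s=0,f=3) a[fast]=3≠a[slow]=1 write a[1]=3 → slow++,fast++
(s=1,f=4) a[fast]=4≠a[slow]=3 write a[2]=4 → slow++,fast++
(s=2,f=5) a[fast]=5≠a[slow]=4 write a[3]=5 → slow++,fast++
(s=3,f=6) a[fast]=5=a[slow] dup → fast++
(s=3,f=7) a[fast]=5=a[slow] dup → fast++
(s=3,f=8) a[fast]=6≠a[slow]=5 write a[4]=6 → slow++,fast++
(s=4,f=9) a[fast]=7≠a[slow]=6 write a[5]=7 → slow++,fast++
(s=5,f=10) a[fast]=8≠a[slow]=7 write a[6]=8 → slow++,fast++
(s=6,f=11) a[fast]=8=a[slow] dup → fast++
(s=6,f=12) a[fast]=10≠a[slow]=8 write a[7]=10 → slow++,fast++
(s=7,f=13) a[fast]=11≠a[slow]=10 write a[8]=11 → slow++,fast++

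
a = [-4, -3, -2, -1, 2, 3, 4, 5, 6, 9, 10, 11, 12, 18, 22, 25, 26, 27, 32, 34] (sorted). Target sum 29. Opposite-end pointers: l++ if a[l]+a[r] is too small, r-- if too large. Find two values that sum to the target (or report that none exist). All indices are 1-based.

l=1 r=20: -4+34=30 >29, r--
l=1 r=19: -4+32=28 <29, l++
l=2 r=19: -3+32=29, found

(-3, 32)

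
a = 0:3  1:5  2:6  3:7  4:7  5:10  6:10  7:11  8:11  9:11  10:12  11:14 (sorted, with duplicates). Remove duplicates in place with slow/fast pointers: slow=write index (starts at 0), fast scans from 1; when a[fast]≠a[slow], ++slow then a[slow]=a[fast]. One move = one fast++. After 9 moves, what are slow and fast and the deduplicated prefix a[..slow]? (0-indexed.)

slow=5, fast=10, prefix=[3, 5, 6, 7, 10, 11]

(s=0,f=1) a[fast]=5≠a[slow]=3 write a[1]=5 → slow++,fast++
(s=1,f=2) a[fast]=6≠a[slow]=5 write a[2]=6 → slow++,fast++
(s=2,f=3) a[fast]=7≠a[slow]=6 write a[3]=7 → slow++,fast++
(s=3,f=4) a[fast]=7=a[slow] dup → fast++
(s=3,f=5) a[fast]=10≠a[slow]=7 write a[4]=10 → slow++,fast++
(s=4,f=6) a[fast]=10=a[slow] dup → fast++
(s=4,f=7) a[fast]=11≠a[slow]=10 write a[5]=11 → slow++,fast++
(s=5,f=8) a[fast]=11=a[slow] dup → fast++
(s=5,f=9) a[fast]=11=a[slow] dup → fast++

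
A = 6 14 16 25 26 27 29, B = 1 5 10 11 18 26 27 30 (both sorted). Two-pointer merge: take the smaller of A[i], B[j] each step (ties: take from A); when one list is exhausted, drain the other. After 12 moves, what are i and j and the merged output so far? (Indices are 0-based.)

[i=0,j=0] A[i]=6>B[j]=1 take 1 → j++
[i=0,j=1] A[i]=6>B[j]=5 take 5 → j++
[i=0,j=2] A[i]=6<=B[j]=10 take 6 → i++
[i=1,j=2] A[i]=14>B[j]=10 take 10 → j++
[i=1,j=3] A[i]=14>B[j]=11 take 11 → j++
[i=1,j=4] A[i]=14<=B[j]=18 take 14 → i++
[i=2,j=4] A[i]=16<=B[j]=18 take 16 → i++
[i=3,j=4] A[i]=25>B[j]=18 take 18 → j++
[i=3,j=5] A[i]=25<=B[j]=26 take 25 → i++
[i=4,j=5] A[i]=26<=B[j]=26 take 26 → i++
[i=5,j=5] A[i]=27>B[j]=26 take 26 → j++
[i=5,j=6] A[i]=27<=B[j]=27 take 27 → i++

i=6, j=6, merged so far=[1, 5, 6, 10, 11, 14, 16, 18, 25, 26, 26, 27]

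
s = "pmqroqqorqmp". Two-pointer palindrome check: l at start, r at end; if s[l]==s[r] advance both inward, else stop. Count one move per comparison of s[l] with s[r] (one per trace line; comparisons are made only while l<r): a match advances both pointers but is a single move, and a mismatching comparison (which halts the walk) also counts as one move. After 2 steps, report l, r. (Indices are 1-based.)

l=3, r=10

l=1 r=12: 'p'=='p', l++,r--
l=2 r=11: 'm'=='m', l++,r--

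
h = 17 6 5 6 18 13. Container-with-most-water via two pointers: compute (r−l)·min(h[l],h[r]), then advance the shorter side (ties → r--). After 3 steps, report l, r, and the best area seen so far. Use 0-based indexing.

[0,5] min(17,13)*5=65 best=65 * → r--
[0,4] min(17,18)*4=68 best=68 * → l++
[1,4] min(6,18)*3=18 best=68 → l++

l=2, r=4, best area=68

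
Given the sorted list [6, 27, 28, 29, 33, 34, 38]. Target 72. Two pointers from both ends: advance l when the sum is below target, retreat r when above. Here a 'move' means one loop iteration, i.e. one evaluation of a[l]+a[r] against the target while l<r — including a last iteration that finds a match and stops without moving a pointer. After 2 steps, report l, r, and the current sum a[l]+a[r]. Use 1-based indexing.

l=3, r=7, sum=66

l=1 r=7: 6+38=44 <72, l++
l=2 r=7: 27+38=65 <72, l++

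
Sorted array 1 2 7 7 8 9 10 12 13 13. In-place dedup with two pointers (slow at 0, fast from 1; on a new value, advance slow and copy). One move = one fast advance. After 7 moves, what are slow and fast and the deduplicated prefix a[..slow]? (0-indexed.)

slow=6, fast=8, prefix=[1, 2, 7, 8, 9, 10, 12]

(s=0,f=1) a[fast]=2≠a[slow]=1 write a[1]=2 → slow++,fast++
(s=1,f=2) a[fast]=7≠a[slow]=2 write a[2]=7 → slow++,fast++
(s=2,f=3) a[fast]=7=a[slow] dup → fast++
(s=2,f=4) a[fast]=8≠a[slow]=7 write a[3]=8 → slow++,fast++
(s=3,f=5) a[fast]=9≠a[slow]=8 write a[4]=9 → slow++,fast++
(s=4,f=6) a[fast]=10≠a[slow]=9 write a[5]=10 → slow++,fast++
(s=5,f=7) a[fast]=12≠a[slow]=10 write a[6]=12 → slow++,fast++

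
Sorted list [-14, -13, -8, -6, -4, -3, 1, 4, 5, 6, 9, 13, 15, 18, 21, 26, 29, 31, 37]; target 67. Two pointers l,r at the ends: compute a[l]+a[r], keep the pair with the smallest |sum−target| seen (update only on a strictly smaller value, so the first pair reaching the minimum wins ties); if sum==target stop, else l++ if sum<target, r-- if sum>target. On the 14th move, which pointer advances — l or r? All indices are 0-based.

l

[0,18] -14+37=23 d=44 * → l++
[1,18] -13+37=24 d=43 * → l++
[2,18] -8+37=29 d=38 * → l++
[3,18] -6+37=31 d=36 * → l++
[4,18] -4+37=33 d=34 * → l++
[5,18] -3+37=34 d=33 * → l++
[6,18] 1+37=38 d=29 * → l++
[7,18] 4+37=41 d=26 * → l++
[8,18] 5+37=42 d=25 * → l++
[9,18] 6+37=43 d=24 * → l++
[10,18] 9+37=46 d=21 * → l++
[11,18] 13+37=50 d=17 * → l++
[12,18] 15+37=52 d=15 * → l++
[13,18] 18+37=55 d=12 * → l++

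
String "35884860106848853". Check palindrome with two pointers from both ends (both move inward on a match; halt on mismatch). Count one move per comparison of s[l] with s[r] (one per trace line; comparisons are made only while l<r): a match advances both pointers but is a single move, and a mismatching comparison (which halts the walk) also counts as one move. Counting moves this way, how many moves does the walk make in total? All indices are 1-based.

8 moves

[1,17] '3'=='3' → l++,r--
[2,16] '5'=='5' → l++,r--
[3,15] '8'=='8' → l++,r--
[4,14] '8'=='8' → l++,r--
[5,13] '4'=='4' → l++,r--
[6,12] '8'=='8' → l++,r--
[7,11] '6'=='6' → l++,r--
[8,10] '0'=='0' → l++,r--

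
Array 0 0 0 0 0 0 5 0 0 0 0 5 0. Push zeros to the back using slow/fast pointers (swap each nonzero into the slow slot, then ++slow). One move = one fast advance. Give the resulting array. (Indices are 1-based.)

(s=1,f=1) a[fast]=0 → fast++
(s=1,f=2) a[fast]=0 → fast++
(s=1,f=3) a[fast]=0 → fast++
(s=1,f=4) a[fast]=0 → fast++
(s=1,f=5) a[fast]=0 → fast++
(s=1,f=6) a[fast]=0 → fast++
(s=1,f=7) a[fast]=5≠0 swap→a[1]=5 → slow++,fast++
(s=2,f=8) a[fast]=0 → fast++
(s=2,f=9) a[fast]=0 → fast++
(s=2,f=10) a[fast]=0 → fast++
(s=2,f=11) a[fast]=0 → fast++
(s=2,f=12) a[fast]=5≠0 swap→a[2]=5 → slow++,fast++
(s=3,f=13) a[fast]=0 → fast++

[5, 5, 0, 0, 0, 0, 0, 0, 0, 0, 0, 0, 0]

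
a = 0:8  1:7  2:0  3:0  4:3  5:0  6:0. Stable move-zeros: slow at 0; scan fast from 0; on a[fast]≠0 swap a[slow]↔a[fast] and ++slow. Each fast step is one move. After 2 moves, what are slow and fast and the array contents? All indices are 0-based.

(s=0,f=0) a[fast]=8≠0 swap→a[0]=8 → slow++,fast++
(s=1,f=1) a[fast]=7≠0 swap→a[1]=7 → slow++,fast++

slow=2, fast=2, a=[8, 7, 0, 0, 3, 0, 0]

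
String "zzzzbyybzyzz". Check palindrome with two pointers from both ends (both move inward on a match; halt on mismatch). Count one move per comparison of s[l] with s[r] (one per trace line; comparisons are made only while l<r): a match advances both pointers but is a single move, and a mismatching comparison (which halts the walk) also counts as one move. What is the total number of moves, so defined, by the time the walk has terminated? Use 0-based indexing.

3 moves

l=0 r=11: 'z'=='z', l++,r--
l=1 r=10: 'z'=='z', l++,r--
l=2 r=9: 'z'!='y', stop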